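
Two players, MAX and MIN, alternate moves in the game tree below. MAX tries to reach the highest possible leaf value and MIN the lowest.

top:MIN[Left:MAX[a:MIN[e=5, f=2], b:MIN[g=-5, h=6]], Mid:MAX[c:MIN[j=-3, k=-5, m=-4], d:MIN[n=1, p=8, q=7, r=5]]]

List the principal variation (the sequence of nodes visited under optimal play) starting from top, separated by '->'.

a (MIN): min(5, 2) = 2
b (MIN): min(-5, 6) = -5
Left (MAX): max(2, -5) = 2
c (MIN): min(-3, -5, -4) = -5
d (MIN): min(1, 8, 7, 5) = 1
Mid (MAX): max(-5, 1) = 1
top (MIN): min(2, 1) = 1
At top, MIN picks Mid (lowest: 1).
At Mid, MAX picks d (highest: 1).
At d, MIN picks n (lowest: 1).
Terminal value 1.

top -> Mid -> d -> n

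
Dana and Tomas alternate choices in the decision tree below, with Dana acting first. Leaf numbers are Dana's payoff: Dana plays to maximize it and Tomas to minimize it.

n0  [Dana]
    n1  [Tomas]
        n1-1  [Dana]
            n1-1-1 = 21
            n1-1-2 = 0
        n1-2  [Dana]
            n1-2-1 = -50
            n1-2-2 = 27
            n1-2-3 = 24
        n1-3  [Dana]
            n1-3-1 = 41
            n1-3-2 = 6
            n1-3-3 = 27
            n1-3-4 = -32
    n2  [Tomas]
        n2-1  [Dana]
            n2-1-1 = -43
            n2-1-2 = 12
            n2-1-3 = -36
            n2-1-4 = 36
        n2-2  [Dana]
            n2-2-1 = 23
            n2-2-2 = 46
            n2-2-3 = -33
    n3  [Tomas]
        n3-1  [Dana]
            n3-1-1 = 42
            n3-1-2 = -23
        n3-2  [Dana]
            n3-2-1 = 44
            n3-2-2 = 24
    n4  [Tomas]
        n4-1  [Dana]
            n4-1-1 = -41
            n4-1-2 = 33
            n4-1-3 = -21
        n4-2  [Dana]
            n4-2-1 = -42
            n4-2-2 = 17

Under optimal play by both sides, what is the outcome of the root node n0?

42

n1-1 (Dana): max(21, 0) = 21
n1-2 (Dana): max(-50, 27, 24) = 27
n1-3 (Dana): max(41, 6, 27, -32) = 41
n1 (Tomas): min(21, 27, 41) = 21
n2-1 (Dana): max(-43, 12, -36, 36) = 36
n2-2 (Dana): max(23, 46, -33) = 46
n2 (Tomas): min(36, 46) = 36
n3-1 (Dana): max(42, -23) = 42
n3-2 (Dana): max(44, 24) = 44
n3 (Tomas): min(42, 44) = 42
n4-1 (Dana): max(-41, 33, -21) = 33
n4-2 (Dana): max(-42, 17) = 17
n4 (Tomas): min(33, 17) = 17
n0 (Dana): max(21, 36, 42, 17) = 42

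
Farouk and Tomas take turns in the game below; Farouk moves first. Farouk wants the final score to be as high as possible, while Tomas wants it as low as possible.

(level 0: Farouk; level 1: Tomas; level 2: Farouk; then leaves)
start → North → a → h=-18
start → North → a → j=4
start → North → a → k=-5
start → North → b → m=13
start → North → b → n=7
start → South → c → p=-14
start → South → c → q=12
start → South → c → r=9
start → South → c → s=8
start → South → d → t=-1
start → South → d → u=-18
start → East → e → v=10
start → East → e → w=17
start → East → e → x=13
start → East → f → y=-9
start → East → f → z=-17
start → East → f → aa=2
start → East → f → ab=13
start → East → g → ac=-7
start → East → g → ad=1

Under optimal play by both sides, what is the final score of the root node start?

4

a (Farouk): max(-18, 4, -5) = 4
b (Farouk): max(13, 7) = 13
North (Tomas): min(4, 13) = 4
c (Farouk): max(-14, 12, 9, 8) = 12
d (Farouk): max(-1, -18) = -1
South (Tomas): min(12, -1) = -1
e (Farouk): max(10, 17, 13) = 17
f (Farouk): max(-9, -17, 2, 13) = 13
g (Farouk): max(-7, 1) = 1
East (Tomas): min(17, 13, 1) = 1
start (Farouk): max(4, -1, 1) = 4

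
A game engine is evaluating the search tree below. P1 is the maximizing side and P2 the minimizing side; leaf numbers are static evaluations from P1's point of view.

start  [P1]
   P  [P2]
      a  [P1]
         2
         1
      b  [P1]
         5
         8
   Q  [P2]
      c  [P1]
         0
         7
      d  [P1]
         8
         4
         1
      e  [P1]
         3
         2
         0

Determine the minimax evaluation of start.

a (P1): max(2, 1) = 2
b (P1): max(5, 8) = 8
P (P2): min(2, 8) = 2
c (P1): max(0, 7) = 7
d (P1): max(8, 4, 1) = 8
e (P1): max(3, 2, 0) = 3
Q (P2): min(7, 8, 3) = 3
start (P1): max(2, 3) = 3

3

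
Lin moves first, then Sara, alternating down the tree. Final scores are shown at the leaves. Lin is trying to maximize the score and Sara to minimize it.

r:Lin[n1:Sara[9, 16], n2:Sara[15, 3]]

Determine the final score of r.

9

n1 (Sara): min(9, 16) = 9
n2 (Sara): min(15, 3) = 3
r (Lin): max(9, 3) = 9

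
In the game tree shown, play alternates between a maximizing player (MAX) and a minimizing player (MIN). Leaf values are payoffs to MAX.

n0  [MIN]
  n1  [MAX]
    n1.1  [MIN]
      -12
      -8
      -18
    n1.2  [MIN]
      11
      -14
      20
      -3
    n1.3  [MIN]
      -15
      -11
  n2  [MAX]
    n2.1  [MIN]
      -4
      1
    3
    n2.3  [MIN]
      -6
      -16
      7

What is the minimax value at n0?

n1.1 (MIN): min(-12, -8, -18) = -18
n1.2 (MIN): min(11, -14, 20, -3) = -14
n1.3 (MIN): min(-15, -11) = -15
n1 (MAX): max(-18, -14, -15) = -14
n2.1 (MIN): min(-4, 1) = -4
n2.3 (MIN): min(-6, -16, 7) = -16
n2 (MAX): max(-4, 3, -16) = 3
n0 (MIN): min(-14, 3) = -14

-14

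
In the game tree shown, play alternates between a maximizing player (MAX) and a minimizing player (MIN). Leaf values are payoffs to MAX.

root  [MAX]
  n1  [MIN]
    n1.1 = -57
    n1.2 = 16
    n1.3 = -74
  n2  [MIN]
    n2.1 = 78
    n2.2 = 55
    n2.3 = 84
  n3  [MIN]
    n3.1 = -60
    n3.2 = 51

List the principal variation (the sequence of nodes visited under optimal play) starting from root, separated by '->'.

n1 (MIN): min(-57, 16, -74) = -74
n2 (MIN): min(78, 55, 84) = 55
n3 (MIN): min(-60, 51) = -60
root (MAX): max(-74, 55, -60) = 55
At root, MAX picks n2 (highest: 55).
At n2, MIN picks n2.2 (lowest: 55).
Terminal value 55.

root -> n2 -> n2.2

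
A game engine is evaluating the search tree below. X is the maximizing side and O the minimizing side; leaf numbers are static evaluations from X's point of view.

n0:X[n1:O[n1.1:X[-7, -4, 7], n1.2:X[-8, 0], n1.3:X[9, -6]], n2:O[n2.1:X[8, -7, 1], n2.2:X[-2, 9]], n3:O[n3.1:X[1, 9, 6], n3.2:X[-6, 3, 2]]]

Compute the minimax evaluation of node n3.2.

n3.2 (X): max(-6, 3, 2) = 3

3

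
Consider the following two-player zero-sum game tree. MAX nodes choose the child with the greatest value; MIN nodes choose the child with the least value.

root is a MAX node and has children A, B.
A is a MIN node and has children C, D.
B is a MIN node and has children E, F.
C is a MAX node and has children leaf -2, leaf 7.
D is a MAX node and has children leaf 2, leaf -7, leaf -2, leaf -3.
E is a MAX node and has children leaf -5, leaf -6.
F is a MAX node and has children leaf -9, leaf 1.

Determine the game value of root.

2

C (MAX): max(-2, 7) = 7
D (MAX): max(2, -7, -2, -3) = 2
A (MIN): min(7, 2) = 2
E (MAX): max(-5, -6) = -5
F (MAX): max(-9, 1) = 1
B (MIN): min(-5, 1) = -5
root (MAX): max(2, -5) = 2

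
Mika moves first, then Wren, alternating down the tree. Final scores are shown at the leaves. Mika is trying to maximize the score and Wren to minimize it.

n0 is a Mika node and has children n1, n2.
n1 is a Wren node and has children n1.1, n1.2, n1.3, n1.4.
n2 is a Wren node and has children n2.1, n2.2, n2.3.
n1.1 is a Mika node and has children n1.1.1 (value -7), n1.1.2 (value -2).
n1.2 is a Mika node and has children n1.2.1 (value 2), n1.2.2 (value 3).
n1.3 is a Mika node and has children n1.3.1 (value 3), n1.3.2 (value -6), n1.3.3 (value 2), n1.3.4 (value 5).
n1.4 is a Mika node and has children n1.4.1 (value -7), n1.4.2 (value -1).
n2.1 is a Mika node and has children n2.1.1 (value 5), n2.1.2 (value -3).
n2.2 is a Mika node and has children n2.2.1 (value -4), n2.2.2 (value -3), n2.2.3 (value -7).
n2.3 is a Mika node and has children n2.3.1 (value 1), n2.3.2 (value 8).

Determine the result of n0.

n1.1 (Mika): max(-7, -2) = -2
n1.2 (Mika): max(2, 3) = 3
n1.3 (Mika): max(3, -6, 2, 5) = 5
n1.4 (Mika): max(-7, -1) = -1
n1 (Wren): min(-2, 3, 5, -1) = -2
n2.1 (Mika): max(5, -3) = 5
n2.2 (Mika): max(-4, -3, -7) = -3
n2.3 (Mika): max(1, 8) = 8
n2 (Wren): min(5, -3, 8) = -3
n0 (Mika): max(-2, -3) = -2

-2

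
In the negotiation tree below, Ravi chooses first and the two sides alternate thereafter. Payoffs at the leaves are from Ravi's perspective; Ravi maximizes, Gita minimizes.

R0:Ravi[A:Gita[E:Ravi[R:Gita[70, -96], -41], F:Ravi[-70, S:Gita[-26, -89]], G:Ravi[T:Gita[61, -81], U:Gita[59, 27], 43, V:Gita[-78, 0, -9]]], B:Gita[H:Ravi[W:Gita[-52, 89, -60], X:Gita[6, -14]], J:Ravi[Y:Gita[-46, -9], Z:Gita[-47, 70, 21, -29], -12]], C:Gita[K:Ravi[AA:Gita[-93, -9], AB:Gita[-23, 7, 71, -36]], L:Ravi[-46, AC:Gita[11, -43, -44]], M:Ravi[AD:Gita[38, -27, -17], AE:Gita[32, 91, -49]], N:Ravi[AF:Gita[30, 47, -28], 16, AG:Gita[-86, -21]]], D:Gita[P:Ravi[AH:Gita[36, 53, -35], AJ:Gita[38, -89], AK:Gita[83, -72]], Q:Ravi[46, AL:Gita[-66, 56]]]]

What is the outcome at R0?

R (Gita): min(70, -96) = -96
E (Ravi): max(-96, -41) = -41
S (Gita): min(-26, -89) = -89
F (Ravi): max(-70, -89) = -70
T (Gita): min(61, -81) = -81
U (Gita): min(59, 27) = 27
V (Gita): min(-78, 0, -9) = -78
G (Ravi): max(-81, 27, 43, -78) = 43
A (Gita): min(-41, -70, 43) = -70
W (Gita): min(-52, 89, -60) = -60
X (Gita): min(6, -14) = -14
H (Ravi): max(-60, -14) = -14
Y (Gita): min(-46, -9) = -46
Z (Gita): min(-47, 70, 21, -29) = -47
J (Ravi): max(-46, -47, -12) = -12
B (Gita): min(-14, -12) = -14
AA (Gita): min(-93, -9) = -93
AB (Gita): min(-23, 7, 71, -36) = -36
K (Ravi): max(-93, -36) = -36
AC (Gita): min(11, -43, -44) = -44
L (Ravi): max(-46, -44) = -44
AD (Gita): min(38, -27, -17) = -27
AE (Gita): min(32, 91, -49) = -49
M (Ravi): max(-27, -49) = -27
AF (Gita): min(30, 47, -28) = -28
AG (Gita): min(-86, -21) = -86
N (Ravi): max(-28, 16, -86) = 16
C (Gita): min(-36, -44, -27, 16) = -44
AH (Gita): min(36, 53, -35) = -35
AJ (Gita): min(38, -89) = -89
AK (Gita): min(83, -72) = -72
P (Ravi): max(-35, -89, -72) = -35
AL (Gita): min(-66, 56) = -66
Q (Ravi): max(46, -66) = 46
D (Gita): min(-35, 46) = -35
R0 (Ravi): max(-70, -14, -44, -35) = -14

-14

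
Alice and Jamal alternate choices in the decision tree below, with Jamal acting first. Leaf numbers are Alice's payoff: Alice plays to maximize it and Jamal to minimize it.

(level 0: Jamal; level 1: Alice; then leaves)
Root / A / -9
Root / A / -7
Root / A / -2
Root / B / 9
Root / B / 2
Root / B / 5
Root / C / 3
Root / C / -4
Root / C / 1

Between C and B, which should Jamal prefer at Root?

C

C (Alice): max(3, -4, 1) = 3
B (Alice): max(9, 2, 5) = 9
Jamal prefers the lower value; C=3, B=9. C is better since 3 < 9.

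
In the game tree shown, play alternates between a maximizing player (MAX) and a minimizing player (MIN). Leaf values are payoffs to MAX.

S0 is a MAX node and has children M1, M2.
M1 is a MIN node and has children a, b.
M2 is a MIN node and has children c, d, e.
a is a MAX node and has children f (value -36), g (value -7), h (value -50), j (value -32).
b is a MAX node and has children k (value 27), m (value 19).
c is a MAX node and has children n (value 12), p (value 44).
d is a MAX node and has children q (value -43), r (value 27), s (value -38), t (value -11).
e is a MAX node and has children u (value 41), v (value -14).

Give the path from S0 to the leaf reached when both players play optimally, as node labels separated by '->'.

S0 -> M2 -> d -> r

a (MAX): max(-36, -7, -50, -32) = -7
b (MAX): max(27, 19) = 27
M1 (MIN): min(-7, 27) = -7
c (MAX): max(12, 44) = 44
d (MAX): max(-43, 27, -38, -11) = 27
e (MAX): max(41, -14) = 41
M2 (MIN): min(44, 27, 41) = 27
S0 (MAX): max(-7, 27) = 27
At S0, MAX picks M2 (highest: 27).
At M2, MIN picks d (lowest: 27).
At d, MAX picks r (highest: 27).
Terminal value 27.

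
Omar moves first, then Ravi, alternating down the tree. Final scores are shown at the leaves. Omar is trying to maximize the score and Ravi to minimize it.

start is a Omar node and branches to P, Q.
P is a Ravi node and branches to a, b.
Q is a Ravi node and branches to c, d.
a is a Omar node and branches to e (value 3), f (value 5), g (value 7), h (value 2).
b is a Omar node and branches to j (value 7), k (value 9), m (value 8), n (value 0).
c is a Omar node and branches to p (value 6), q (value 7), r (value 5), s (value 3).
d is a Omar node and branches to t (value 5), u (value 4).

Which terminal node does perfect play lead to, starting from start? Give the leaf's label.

g

a (Omar): max(3, 5, 7, 2) = 7
b (Omar): max(7, 9, 8, 0) = 9
P (Ravi): min(7, 9) = 7
c (Omar): max(6, 7, 5, 3) = 7
d (Omar): max(5, 4) = 5
Q (Ravi): min(7, 5) = 5
start (Omar): max(7, 5) = 7
At start, Omar picks P (highest: 7).
At P, Ravi picks a (lowest: 7).
At a, Omar picks g (highest: 7).
Terminal value 7.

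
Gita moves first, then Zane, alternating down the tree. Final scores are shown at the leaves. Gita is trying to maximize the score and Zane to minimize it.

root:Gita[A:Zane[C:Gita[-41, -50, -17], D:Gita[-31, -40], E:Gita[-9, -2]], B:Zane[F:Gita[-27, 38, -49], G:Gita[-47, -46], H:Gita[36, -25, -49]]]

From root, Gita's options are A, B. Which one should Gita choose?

C (Gita): max(-41, -50, -17) = -17
D (Gita): max(-31, -40) = -31
E (Gita): max(-9, -2) = -2
A (Zane): min(-17, -31, -2) = -31
F (Gita): max(-27, 38, -49) = 38
G (Gita): max(-47, -46) = -46
H (Gita): max(36, -25, -49) = 36
B (Zane): min(38, -46, 36) = -46
root (Gita): max(-31, -46) = -31
Gita at root wants the highest of {A=-31, B=-46}, so chooses A.

A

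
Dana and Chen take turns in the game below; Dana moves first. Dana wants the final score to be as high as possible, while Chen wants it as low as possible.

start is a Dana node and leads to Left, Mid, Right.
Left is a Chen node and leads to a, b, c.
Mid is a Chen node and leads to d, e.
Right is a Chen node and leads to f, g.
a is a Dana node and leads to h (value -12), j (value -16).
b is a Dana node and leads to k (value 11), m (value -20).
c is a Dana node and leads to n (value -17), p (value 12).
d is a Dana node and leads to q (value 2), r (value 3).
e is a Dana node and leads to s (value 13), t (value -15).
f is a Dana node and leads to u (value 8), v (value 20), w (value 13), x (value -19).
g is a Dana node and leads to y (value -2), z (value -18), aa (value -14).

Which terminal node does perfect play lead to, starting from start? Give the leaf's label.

a (Dana): max(-12, -16) = -12
b (Dana): max(11, -20) = 11
c (Dana): max(-17, 12) = 12
Left (Chen): min(-12, 11, 12) = -12
d (Dana): max(2, 3) = 3
e (Dana): max(13, -15) = 13
Mid (Chen): min(3, 13) = 3
f (Dana): max(8, 20, 13, -19) = 20
g (Dana): max(-2, -18, -14) = -2
Right (Chen): min(20, -2) = -2
start (Dana): max(-12, 3, -2) = 3
At start, Dana picks Mid (highest: 3).
At Mid, Chen picks d (lowest: 3).
At d, Dana picks r (highest: 3).
Terminal value 3.

r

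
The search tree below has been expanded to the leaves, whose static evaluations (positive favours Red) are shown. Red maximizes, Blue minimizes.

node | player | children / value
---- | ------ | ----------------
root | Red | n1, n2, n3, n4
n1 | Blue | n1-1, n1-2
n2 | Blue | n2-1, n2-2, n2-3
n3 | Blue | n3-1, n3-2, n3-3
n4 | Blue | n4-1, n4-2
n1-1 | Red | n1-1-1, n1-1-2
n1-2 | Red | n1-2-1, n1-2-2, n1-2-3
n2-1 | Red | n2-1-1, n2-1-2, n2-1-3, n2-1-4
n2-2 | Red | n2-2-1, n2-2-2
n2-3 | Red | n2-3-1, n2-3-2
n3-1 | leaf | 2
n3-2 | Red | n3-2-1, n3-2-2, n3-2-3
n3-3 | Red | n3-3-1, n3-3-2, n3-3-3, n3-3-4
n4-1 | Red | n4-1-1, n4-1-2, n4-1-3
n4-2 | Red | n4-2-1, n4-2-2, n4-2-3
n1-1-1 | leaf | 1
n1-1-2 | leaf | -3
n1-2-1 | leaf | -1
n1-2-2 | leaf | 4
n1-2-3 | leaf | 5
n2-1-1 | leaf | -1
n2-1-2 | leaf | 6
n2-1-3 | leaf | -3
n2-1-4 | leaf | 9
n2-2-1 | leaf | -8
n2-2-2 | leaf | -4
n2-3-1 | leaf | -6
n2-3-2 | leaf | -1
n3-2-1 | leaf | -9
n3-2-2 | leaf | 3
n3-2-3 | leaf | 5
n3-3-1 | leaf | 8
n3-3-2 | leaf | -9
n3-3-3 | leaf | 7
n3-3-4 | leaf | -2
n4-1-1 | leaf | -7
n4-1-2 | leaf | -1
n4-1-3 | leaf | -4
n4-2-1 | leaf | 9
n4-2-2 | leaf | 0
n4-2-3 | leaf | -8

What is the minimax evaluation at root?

n1-1 (Red): max(1, -3) = 1
n1-2 (Red): max(-1, 4, 5) = 5
n1 (Blue): min(1, 5) = 1
n2-1 (Red): max(-1, 6, -3, 9) = 9
n2-2 (Red): max(-8, -4) = -4
n2-3 (Red): max(-6, -1) = -1
n2 (Blue): min(9, -4, -1) = -4
n3-2 (Red): max(-9, 3, 5) = 5
n3-3 (Red): max(8, -9, 7, -2) = 8
n3 (Blue): min(2, 5, 8) = 2
n4-1 (Red): max(-7, -1, -4) = -1
n4-2 (Red): max(9, 0, -8) = 9
n4 (Blue): min(-1, 9) = -1
root (Red): max(1, -4, 2, -1) = 2

2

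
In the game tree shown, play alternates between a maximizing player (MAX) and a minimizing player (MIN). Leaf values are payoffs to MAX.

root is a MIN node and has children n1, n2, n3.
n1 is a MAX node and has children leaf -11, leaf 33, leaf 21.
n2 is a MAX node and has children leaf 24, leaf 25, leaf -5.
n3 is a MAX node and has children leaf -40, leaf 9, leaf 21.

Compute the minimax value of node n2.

25

n2 (MAX): max(24, 25, -5) = 25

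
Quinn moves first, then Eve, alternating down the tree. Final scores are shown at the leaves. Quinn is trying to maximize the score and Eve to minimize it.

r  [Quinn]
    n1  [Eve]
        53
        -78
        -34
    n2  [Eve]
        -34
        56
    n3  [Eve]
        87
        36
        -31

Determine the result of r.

-31

n1 (Eve): min(53, -78, -34) = -78
n2 (Eve): min(-34, 56) = -34
n3 (Eve): min(87, 36, -31) = -31
r (Quinn): max(-78, -34, -31) = -31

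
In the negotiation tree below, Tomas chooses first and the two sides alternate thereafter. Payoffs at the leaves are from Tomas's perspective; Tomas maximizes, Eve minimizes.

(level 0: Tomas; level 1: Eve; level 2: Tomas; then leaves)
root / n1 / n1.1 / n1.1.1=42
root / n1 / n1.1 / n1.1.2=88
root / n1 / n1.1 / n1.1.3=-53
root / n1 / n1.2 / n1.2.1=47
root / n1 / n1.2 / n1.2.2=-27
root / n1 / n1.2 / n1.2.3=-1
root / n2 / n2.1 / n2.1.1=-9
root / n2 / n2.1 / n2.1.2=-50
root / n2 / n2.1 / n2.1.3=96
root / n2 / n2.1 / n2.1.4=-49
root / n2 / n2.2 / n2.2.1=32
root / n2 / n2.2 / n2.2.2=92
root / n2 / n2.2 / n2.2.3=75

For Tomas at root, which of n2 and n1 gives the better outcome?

n2

n2.1 (Tomas): max(-9, -50, 96, -49) = 96
n2.2 (Tomas): max(32, 92, 75) = 92
n2 (Eve): min(96, 92) = 92
n1.1 (Tomas): max(42, 88, -53) = 88
n1.2 (Tomas): max(47, -27, -1) = 47
n1 (Eve): min(88, 47) = 47
Tomas prefers the higher value; n2=92, n1=47. n2 is better since 92 > 47.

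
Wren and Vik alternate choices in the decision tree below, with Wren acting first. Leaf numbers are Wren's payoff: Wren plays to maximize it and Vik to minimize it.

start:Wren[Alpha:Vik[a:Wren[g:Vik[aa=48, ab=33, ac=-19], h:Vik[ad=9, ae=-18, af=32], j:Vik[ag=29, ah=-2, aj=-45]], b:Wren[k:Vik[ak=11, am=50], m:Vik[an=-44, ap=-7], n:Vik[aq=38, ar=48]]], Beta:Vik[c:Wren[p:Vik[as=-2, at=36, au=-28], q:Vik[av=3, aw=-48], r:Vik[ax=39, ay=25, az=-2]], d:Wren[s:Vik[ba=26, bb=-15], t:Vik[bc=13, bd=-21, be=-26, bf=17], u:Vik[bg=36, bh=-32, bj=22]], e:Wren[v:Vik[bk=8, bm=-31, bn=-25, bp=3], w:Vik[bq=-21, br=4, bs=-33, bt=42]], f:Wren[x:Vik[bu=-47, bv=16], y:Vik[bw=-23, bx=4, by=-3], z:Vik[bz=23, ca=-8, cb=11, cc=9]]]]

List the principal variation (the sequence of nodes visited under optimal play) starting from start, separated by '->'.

start -> Alpha -> a -> h -> ae

g (Vik): min(48, 33, -19) = -19
h (Vik): min(9, -18, 32) = -18
j (Vik): min(29, -2, -45) = -45
a (Wren): max(-19, -18, -45) = -18
k (Vik): min(11, 50) = 11
m (Vik): min(-44, -7) = -44
n (Vik): min(38, 48) = 38
b (Wren): max(11, -44, 38) = 38
Alpha (Vik): min(-18, 38) = -18
p (Vik): min(-2, 36, -28) = -28
q (Vik): min(3, -48) = -48
r (Vik): min(39, 25, -2) = -2
c (Wren): max(-28, -48, -2) = -2
s (Vik): min(26, -15) = -15
t (Vik): min(13, -21, -26, 17) = -26
u (Vik): min(36, -32, 22) = -32
d (Wren): max(-15, -26, -32) = -15
v (Vik): min(8, -31, -25, 3) = -31
w (Vik): min(-21, 4, -33, 42) = -33
e (Wren): max(-31, -33) = -31
x (Vik): min(-47, 16) = -47
y (Vik): min(-23, 4, -3) = -23
z (Vik): min(23, -8, 11, 9) = -8
f (Wren): max(-47, -23, -8) = -8
Beta (Vik): min(-2, -15, -31, -8) = -31
start (Wren): max(-18, -31) = -18
At start, Wren picks Alpha (highest: -18).
At Alpha, Vik picks a (lowest: -18).
At a, Wren picks h (highest: -18).
At h, Vik picks ae (lowest: -18).
Terminal value -18.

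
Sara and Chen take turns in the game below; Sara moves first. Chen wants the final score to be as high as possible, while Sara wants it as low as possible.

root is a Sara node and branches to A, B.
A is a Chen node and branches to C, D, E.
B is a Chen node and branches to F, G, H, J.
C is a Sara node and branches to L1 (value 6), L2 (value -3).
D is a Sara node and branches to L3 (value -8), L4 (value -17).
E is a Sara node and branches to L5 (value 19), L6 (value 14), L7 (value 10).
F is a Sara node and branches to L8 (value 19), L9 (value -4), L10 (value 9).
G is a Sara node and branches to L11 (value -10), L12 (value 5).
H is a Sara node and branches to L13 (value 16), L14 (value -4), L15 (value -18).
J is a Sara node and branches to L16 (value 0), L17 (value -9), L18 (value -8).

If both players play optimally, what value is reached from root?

C (Sara): min(6, -3) = -3
D (Sara): min(-8, -17) = -17
E (Sara): min(19, 14, 10) = 10
A (Chen): max(-3, -17, 10) = 10
F (Sara): min(19, -4, 9) = -4
G (Sara): min(-10, 5) = -10
H (Sara): min(16, -4, -18) = -18
J (Sara): min(0, -9, -8) = -9
B (Chen): max(-4, -10, -18, -9) = -4
root (Sara): min(10, -4) = -4

-4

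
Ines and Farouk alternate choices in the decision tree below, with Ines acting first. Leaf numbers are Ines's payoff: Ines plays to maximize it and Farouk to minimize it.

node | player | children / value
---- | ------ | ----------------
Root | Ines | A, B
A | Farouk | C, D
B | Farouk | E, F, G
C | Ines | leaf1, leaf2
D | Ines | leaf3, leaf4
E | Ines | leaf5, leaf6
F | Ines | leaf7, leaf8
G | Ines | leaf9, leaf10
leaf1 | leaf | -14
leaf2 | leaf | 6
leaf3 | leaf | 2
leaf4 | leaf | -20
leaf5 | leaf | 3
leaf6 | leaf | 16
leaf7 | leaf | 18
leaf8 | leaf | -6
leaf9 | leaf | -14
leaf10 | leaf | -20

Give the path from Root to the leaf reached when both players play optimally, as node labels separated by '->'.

C (Ines): max(-14, 6) = 6
D (Ines): max(2, -20) = 2
A (Farouk): min(6, 2) = 2
E (Ines): max(3, 16) = 16
F (Ines): max(18, -6) = 18
G (Ines): max(-14, -20) = -14
B (Farouk): min(16, 18, -14) = -14
Root (Ines): max(2, -14) = 2
At Root, Ines picks A (highest: 2).
At A, Farouk picks D (lowest: 2).
At D, Ines picks leaf3 (highest: 2).
Terminal value 2.

Root -> A -> D -> leaf3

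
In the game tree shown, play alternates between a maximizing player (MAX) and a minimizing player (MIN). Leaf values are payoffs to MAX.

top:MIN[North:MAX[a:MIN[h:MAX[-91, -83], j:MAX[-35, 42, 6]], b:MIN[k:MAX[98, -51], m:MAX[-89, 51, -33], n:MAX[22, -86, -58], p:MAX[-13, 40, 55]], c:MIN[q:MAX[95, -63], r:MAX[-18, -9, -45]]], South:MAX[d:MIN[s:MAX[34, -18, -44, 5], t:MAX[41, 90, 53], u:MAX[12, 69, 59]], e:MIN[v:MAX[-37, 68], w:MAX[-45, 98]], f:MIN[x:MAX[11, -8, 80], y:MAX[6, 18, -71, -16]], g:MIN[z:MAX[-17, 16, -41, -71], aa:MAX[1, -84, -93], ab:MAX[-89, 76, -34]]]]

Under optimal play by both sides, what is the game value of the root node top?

h (MAX): max(-91, -83) = -83
j (MAX): max(-35, 42, 6) = 42
a (MIN): min(-83, 42) = -83
k (MAX): max(98, -51) = 98
m (MAX): max(-89, 51, -33) = 51
n (MAX): max(22, -86, -58) = 22
p (MAX): max(-13, 40, 55) = 55
b (MIN): min(98, 51, 22, 55) = 22
q (MAX): max(95, -63) = 95
r (MAX): max(-18, -9, -45) = -9
c (MIN): min(95, -9) = -9
North (MAX): max(-83, 22, -9) = 22
s (MAX): max(34, -18, -44, 5) = 34
t (MAX): max(41, 90, 53) = 90
u (MAX): max(12, 69, 59) = 69
d (MIN): min(34, 90, 69) = 34
v (MAX): max(-37, 68) = 68
w (MAX): max(-45, 98) = 98
e (MIN): min(68, 98) = 68
x (MAX): max(11, -8, 80) = 80
y (MAX): max(6, 18, -71, -16) = 18
f (MIN): min(80, 18) = 18
z (MAX): max(-17, 16, -41, -71) = 16
aa (MAX): max(1, -84, -93) = 1
ab (MAX): max(-89, 76, -34) = 76
g (MIN): min(16, 1, 76) = 1
South (MAX): max(34, 68, 18, 1) = 68
top (MIN): min(22, 68) = 22

22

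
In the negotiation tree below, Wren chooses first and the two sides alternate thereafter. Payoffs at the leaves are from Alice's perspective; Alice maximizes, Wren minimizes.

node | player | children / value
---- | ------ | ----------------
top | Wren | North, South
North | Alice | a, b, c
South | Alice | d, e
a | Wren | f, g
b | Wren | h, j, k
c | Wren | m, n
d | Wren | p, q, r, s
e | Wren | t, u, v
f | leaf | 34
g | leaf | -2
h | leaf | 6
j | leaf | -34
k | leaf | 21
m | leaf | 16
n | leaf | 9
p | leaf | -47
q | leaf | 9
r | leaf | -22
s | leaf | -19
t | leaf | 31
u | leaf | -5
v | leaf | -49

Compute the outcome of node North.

9

a (Wren): min(34, -2) = -2
b (Wren): min(6, -34, 21) = -34
c (Wren): min(16, 9) = 9
North (Alice): max(-2, -34, 9) = 9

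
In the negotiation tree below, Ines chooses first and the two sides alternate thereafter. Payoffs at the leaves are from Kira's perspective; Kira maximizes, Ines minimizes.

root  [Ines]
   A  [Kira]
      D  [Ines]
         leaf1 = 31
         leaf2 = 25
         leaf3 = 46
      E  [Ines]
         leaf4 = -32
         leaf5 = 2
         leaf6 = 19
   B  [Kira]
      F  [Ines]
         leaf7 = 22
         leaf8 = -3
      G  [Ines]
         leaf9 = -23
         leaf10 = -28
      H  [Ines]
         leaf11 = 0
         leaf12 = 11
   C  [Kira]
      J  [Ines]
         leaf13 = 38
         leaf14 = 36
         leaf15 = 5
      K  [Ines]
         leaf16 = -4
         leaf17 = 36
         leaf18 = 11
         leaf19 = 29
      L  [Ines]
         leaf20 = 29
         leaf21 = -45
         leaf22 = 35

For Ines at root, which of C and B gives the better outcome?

J (Ines): min(38, 36, 5) = 5
K (Ines): min(-4, 36, 11, 29) = -4
L (Ines): min(29, -45, 35) = -45
C (Kira): max(5, -4, -45) = 5
F (Ines): min(22, -3) = -3
G (Ines): min(-23, -28) = -28
H (Ines): min(0, 11) = 0
B (Kira): max(-3, -28, 0) = 0
Ines prefers the lower value; C=5, B=0. B is better since 0 < 5.

B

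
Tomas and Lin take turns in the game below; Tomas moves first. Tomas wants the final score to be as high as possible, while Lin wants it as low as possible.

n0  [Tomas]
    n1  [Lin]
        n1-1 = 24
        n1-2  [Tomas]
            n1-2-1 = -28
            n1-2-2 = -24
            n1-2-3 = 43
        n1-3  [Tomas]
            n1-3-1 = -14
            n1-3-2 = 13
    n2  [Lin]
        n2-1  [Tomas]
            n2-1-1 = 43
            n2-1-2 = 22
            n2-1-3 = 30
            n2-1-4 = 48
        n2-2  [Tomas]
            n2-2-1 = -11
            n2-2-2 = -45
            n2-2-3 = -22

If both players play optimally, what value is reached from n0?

13

n1-2 (Tomas): max(-28, -24, 43) = 43
n1-3 (Tomas): max(-14, 13) = 13
n1 (Lin): min(24, 43, 13) = 13
n2-1 (Tomas): max(43, 22, 30, 48) = 48
n2-2 (Tomas): max(-11, -45, -22) = -11
n2 (Lin): min(48, -11) = -11
n0 (Tomas): max(13, -11) = 13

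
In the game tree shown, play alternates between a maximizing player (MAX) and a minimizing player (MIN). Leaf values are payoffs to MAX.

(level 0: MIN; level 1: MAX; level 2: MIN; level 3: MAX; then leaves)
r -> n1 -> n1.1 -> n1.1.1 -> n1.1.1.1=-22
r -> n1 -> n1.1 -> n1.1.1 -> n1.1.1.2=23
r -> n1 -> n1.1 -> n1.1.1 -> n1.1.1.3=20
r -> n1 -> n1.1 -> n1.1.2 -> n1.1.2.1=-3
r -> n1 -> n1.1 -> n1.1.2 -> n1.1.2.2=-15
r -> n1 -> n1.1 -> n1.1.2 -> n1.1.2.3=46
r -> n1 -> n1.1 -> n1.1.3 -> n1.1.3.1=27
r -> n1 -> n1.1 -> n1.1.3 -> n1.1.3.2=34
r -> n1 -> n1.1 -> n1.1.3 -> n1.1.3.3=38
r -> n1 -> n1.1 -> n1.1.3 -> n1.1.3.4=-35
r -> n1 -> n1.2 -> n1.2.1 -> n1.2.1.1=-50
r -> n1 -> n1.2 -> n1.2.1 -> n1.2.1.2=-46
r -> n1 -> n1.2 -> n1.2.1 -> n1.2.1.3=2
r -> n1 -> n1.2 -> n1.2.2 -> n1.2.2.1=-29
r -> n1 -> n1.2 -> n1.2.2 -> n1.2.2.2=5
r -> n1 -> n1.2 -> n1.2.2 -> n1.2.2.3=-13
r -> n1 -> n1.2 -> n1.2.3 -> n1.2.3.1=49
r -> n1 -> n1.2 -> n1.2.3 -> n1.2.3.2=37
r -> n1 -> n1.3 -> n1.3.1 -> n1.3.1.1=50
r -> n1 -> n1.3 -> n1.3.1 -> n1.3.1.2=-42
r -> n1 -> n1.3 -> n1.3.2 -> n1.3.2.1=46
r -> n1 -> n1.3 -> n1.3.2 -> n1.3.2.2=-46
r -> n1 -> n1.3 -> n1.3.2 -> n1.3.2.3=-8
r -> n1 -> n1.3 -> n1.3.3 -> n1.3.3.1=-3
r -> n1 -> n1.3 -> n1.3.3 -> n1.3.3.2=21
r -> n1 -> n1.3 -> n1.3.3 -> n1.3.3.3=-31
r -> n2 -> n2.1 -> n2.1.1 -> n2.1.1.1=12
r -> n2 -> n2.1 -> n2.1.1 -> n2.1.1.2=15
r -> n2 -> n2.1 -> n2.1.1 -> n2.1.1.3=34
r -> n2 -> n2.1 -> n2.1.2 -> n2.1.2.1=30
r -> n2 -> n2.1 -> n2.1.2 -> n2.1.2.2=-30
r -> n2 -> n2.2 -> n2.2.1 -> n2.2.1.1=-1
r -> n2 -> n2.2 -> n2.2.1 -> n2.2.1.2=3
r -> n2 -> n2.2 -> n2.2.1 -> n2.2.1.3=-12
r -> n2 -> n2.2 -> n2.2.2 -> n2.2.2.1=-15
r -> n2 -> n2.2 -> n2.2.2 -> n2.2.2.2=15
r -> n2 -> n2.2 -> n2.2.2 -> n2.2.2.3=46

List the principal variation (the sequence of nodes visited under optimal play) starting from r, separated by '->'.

n1.1.1 (MAX): max(-22, 23, 20) = 23
n1.1.2 (MAX): max(-3, -15, 46) = 46
n1.1.3 (MAX): max(27, 34, 38, -35) = 38
n1.1 (MIN): min(23, 46, 38) = 23
n1.2.1 (MAX): max(-50, -46, 2) = 2
n1.2.2 (MAX): max(-29, 5, -13) = 5
n1.2.3 (MAX): max(49, 37) = 49
n1.2 (MIN): min(2, 5, 49) = 2
n1.3.1 (MAX): max(50, -42) = 50
n1.3.2 (MAX): max(46, -46, -8) = 46
n1.3.3 (MAX): max(-3, 21, -31) = 21
n1.3 (MIN): min(50, 46, 21) = 21
n1 (MAX): max(23, 2, 21) = 23
n2.1.1 (MAX): max(12, 15, 34) = 34
n2.1.2 (MAX): max(30, -30) = 30
n2.1 (MIN): min(34, 30) = 30
n2.2.1 (MAX): max(-1, 3, -12) = 3
n2.2.2 (MAX): max(-15, 15, 46) = 46
n2.2 (MIN): min(3, 46) = 3
n2 (MAX): max(30, 3) = 30
r (MIN): min(23, 30) = 23
At r, MIN picks n1 (lowest: 23).
At n1, MAX picks n1.1 (highest: 23).
At n1.1, MIN picks n1.1.1 (lowest: 23).
At n1.1.1, MAX picks n1.1.1.2 (highest: 23).
Terminal value 23.

r -> n1 -> n1.1 -> n1.1.1 -> n1.1.1.2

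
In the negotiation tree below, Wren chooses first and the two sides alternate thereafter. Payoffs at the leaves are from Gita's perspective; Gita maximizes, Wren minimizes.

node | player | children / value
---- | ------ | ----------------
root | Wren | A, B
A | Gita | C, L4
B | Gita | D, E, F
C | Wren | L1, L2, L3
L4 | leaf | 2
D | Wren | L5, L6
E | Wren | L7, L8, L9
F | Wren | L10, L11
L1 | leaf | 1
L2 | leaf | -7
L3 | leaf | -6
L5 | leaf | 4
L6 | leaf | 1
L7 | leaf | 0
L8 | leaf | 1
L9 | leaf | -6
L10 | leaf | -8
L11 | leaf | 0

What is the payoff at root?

C (Wren): min(1, -7, -6) = -7
A (Gita): max(-7, 2) = 2
D (Wren): min(4, 1) = 1
E (Wren): min(0, 1, -6) = -6
F (Wren): min(-8, 0) = -8
B (Gita): max(1, -6, -8) = 1
root (Wren): min(2, 1) = 1

1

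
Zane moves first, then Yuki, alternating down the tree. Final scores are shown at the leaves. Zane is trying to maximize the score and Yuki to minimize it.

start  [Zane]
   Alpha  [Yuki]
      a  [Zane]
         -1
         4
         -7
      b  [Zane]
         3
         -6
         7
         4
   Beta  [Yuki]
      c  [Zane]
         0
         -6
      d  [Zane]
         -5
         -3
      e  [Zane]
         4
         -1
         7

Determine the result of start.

a (Zane): max(-1, 4, -7) = 4
b (Zane): max(3, -6, 7, 4) = 7
Alpha (Yuki): min(4, 7) = 4
c (Zane): max(0, -6) = 0
d (Zane): max(-5, -3) = -3
e (Zane): max(4, -1, 7) = 7
Beta (Yuki): min(0, -3, 7) = -3
start (Zane): max(4, -3) = 4

4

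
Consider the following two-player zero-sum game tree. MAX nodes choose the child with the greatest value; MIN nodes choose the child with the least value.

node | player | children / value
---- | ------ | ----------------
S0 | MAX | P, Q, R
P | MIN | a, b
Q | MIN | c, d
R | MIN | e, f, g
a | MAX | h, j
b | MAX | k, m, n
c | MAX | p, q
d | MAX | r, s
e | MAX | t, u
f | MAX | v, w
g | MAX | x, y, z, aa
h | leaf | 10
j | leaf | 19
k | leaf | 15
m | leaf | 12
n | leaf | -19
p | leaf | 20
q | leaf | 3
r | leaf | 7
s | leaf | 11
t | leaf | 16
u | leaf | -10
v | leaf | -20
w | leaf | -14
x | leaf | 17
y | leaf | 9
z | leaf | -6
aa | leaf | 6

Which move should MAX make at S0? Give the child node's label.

P

a (MAX): max(10, 19) = 19
b (MAX): max(15, 12, -19) = 15
P (MIN): min(19, 15) = 15
c (MAX): max(20, 3) = 20
d (MAX): max(7, 11) = 11
Q (MIN): min(20, 11) = 11
e (MAX): max(16, -10) = 16
f (MAX): max(-20, -14) = -14
g (MAX): max(17, 9, -6, 6) = 17
R (MIN): min(16, -14, 17) = -14
S0 (MAX): max(15, 11, -14) = 15
MAX at S0 wants the highest of {P=15, Q=11, R=-14}, so chooses P.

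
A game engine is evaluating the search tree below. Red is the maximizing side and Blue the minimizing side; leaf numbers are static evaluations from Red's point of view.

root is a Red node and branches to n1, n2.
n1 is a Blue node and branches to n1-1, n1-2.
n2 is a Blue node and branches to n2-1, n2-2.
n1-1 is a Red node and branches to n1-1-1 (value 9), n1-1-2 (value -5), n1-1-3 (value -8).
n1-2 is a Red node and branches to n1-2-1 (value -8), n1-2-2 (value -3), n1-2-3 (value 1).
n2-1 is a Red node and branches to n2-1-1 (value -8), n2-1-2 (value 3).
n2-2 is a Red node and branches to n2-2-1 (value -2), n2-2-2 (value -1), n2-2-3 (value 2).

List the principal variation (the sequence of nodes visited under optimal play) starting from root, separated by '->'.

root -> n2 -> n2-2 -> n2-2-3

n1-1 (Red): max(9, -5, -8) = 9
n1-2 (Red): max(-8, -3, 1) = 1
n1 (Blue): min(9, 1) = 1
n2-1 (Red): max(-8, 3) = 3
n2-2 (Red): max(-2, -1, 2) = 2
n2 (Blue): min(3, 2) = 2
root (Red): max(1, 2) = 2
At root, Red picks n2 (highest: 2).
At n2, Blue picks n2-2 (lowest: 2).
At n2-2, Red picks n2-2-3 (highest: 2).
Terminal value 2.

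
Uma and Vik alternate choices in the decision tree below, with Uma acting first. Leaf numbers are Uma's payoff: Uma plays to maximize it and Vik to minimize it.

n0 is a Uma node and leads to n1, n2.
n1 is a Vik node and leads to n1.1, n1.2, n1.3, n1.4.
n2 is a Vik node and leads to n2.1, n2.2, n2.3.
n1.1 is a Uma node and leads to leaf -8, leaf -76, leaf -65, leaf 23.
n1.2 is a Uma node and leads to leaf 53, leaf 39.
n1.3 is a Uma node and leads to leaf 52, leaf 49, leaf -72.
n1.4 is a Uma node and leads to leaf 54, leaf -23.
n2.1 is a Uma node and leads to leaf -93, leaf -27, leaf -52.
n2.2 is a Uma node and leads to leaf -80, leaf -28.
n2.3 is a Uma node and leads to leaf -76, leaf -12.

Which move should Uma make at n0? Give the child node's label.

n1.1 (Uma): max(-8, -76, -65, 23) = 23
n1.2 (Uma): max(53, 39) = 53
n1.3 (Uma): max(52, 49, -72) = 52
n1.4 (Uma): max(54, -23) = 54
n1 (Vik): min(23, 53, 52, 54) = 23
n2.1 (Uma): max(-93, -27, -52) = -27
n2.2 (Uma): max(-80, -28) = -28
n2.3 (Uma): max(-76, -12) = -12
n2 (Vik): min(-27, -28, -12) = -28
n0 (Uma): max(23, -28) = 23
Uma at n0 wants the highest of {n1=23, n2=-28}, so chooses n1.

n1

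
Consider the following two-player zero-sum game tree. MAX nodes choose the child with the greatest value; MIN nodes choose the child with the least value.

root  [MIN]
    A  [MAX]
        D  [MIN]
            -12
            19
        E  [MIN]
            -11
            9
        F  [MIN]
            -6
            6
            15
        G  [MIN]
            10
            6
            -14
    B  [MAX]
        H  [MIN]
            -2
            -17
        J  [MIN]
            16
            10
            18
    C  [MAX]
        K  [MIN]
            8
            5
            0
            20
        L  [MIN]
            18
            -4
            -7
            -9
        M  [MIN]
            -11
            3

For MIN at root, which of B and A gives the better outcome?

H (MIN): min(-2, -17) = -17
J (MIN): min(16, 10, 18) = 10
B (MAX): max(-17, 10) = 10
D (MIN): min(-12, 19) = -12
E (MIN): min(-11, 9) = -11
F (MIN): min(-6, 6, 15) = -6
G (MIN): min(10, 6, -14) = -14
A (MAX): max(-12, -11, -6, -14) = -6
MIN prefers the lower value; B=10, A=-6. A is better since -6 < 10.

A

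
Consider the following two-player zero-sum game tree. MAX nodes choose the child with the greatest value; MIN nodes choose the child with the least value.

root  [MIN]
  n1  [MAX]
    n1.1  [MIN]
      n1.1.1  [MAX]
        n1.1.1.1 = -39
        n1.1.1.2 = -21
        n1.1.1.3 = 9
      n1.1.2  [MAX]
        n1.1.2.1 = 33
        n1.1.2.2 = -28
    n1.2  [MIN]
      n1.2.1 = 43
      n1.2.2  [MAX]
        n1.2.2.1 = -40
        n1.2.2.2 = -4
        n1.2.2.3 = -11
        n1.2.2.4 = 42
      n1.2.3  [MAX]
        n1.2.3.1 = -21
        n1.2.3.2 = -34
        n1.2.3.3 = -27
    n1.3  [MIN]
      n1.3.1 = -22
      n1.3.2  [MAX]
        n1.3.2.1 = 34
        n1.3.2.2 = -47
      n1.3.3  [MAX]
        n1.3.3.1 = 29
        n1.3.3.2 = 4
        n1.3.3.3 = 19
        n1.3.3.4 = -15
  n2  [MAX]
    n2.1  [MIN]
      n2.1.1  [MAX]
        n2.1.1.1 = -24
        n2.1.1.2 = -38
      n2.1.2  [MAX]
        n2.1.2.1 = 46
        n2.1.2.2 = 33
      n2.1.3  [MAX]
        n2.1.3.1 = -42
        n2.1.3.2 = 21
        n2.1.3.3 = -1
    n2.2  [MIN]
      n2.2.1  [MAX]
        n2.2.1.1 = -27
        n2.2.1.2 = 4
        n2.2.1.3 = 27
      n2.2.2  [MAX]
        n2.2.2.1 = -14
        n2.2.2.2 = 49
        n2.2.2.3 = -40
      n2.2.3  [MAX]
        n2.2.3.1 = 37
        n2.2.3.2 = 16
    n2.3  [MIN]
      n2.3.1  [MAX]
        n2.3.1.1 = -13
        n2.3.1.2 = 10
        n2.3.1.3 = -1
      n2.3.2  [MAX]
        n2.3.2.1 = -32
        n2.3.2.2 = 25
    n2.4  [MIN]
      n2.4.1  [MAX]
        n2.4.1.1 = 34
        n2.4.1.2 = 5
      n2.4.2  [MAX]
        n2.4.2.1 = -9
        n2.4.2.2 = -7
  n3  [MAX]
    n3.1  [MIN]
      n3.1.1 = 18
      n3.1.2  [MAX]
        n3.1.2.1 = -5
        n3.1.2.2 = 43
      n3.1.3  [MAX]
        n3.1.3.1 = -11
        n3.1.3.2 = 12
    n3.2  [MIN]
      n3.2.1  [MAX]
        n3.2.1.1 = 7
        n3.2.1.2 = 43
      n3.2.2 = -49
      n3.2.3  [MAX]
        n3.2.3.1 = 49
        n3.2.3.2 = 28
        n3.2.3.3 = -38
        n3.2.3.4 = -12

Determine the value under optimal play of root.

n1.1.1 (MAX): max(-39, -21, 9) = 9
n1.1.2 (MAX): max(33, -28) = 33
n1.1 (MIN): min(9, 33) = 9
n1.2.2 (MAX): max(-40, -4, -11, 42) = 42
n1.2.3 (MAX): max(-21, -34, -27) = -21
n1.2 (MIN): min(43, 42, -21) = -21
n1.3.2 (MAX): max(34, -47) = 34
n1.3.3 (MAX): max(29, 4, 19, -15) = 29
n1.3 (MIN): min(-22, 34, 29) = -22
n1 (MAX): max(9, -21, -22) = 9
n2.1.1 (MAX): max(-24, -38) = -24
n2.1.2 (MAX): max(46, 33) = 46
n2.1.3 (MAX): max(-42, 21, -1) = 21
n2.1 (MIN): min(-24, 46, 21) = -24
n2.2.1 (MAX): max(-27, 4, 27) = 27
n2.2.2 (MAX): max(-14, 49, -40) = 49
n2.2.3 (MAX): max(37, 16) = 37
n2.2 (MIN): min(27, 49, 37) = 27
n2.3.1 (MAX): max(-13, 10, -1) = 10
n2.3.2 (MAX): max(-32, 25) = 25
n2.3 (MIN): min(10, 25) = 10
n2.4.1 (MAX): max(34, 5) = 34
n2.4.2 (MAX): max(-9, -7) = -7
n2.4 (MIN): min(34, -7) = -7
n2 (MAX): max(-24, 27, 10, -7) = 27
n3.1.2 (MAX): max(-5, 43) = 43
n3.1.3 (MAX): max(-11, 12) = 12
n3.1 (MIN): min(18, 43, 12) = 12
n3.2.1 (MAX): max(7, 43) = 43
n3.2.3 (MAX): max(49, 28, -38, -12) = 49
n3.2 (MIN): min(43, -49, 49) = -49
n3 (MAX): max(12, -49) = 12
root (MIN): min(9, 27, 12) = 9

9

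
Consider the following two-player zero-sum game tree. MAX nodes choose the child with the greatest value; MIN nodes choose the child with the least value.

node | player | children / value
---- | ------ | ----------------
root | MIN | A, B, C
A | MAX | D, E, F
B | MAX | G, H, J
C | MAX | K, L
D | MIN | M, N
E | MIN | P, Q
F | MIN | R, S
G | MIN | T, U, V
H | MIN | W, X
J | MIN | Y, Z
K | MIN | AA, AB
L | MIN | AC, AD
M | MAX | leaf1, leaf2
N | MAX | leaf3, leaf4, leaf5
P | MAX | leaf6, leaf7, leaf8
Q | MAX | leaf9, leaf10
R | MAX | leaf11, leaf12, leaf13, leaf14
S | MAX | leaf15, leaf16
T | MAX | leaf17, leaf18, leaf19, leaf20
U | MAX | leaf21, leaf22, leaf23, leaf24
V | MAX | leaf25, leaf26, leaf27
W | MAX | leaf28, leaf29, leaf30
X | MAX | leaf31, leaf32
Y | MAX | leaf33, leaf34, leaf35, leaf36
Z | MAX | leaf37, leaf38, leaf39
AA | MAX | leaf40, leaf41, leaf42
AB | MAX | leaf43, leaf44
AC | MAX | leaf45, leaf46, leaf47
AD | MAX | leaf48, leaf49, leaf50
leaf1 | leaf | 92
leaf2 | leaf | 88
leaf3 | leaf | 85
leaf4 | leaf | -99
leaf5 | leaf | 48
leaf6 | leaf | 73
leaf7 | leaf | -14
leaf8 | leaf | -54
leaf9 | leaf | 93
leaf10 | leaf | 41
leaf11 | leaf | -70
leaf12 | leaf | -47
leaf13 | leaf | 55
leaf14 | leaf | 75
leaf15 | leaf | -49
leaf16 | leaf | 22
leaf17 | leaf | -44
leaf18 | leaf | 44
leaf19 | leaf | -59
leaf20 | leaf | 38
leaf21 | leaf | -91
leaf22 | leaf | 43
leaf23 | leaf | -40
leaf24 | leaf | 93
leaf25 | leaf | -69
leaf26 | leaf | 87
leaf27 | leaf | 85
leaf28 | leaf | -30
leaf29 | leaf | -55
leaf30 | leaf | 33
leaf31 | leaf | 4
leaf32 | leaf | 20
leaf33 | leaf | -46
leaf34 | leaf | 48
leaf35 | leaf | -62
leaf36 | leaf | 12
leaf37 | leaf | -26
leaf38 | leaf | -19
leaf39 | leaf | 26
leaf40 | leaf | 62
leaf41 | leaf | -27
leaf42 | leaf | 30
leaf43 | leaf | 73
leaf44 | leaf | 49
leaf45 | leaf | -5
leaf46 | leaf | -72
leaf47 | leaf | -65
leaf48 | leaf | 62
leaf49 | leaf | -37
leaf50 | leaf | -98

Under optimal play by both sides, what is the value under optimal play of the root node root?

M (MAX): max(92, 88) = 92
N (MAX): max(85, -99, 48) = 85
D (MIN): min(92, 85) = 85
P (MAX): max(73, -14, -54) = 73
Q (MAX): max(93, 41) = 93
E (MIN): min(73, 93) = 73
R (MAX): max(-70, -47, 55, 75) = 75
S (MAX): max(-49, 22) = 22
F (MIN): min(75, 22) = 22
A (MAX): max(85, 73, 22) = 85
T (MAX): max(-44, 44, -59, 38) = 44
U (MAX): max(-91, 43, -40, 93) = 93
V (MAX): max(-69, 87, 85) = 87
G (MIN): min(44, 93, 87) = 44
W (MAX): max(-30, -55, 33) = 33
X (MAX): max(4, 20) = 20
H (MIN): min(33, 20) = 20
Y (MAX): max(-46, 48, -62, 12) = 48
Z (MAX): max(-26, -19, 26) = 26
J (MIN): min(48, 26) = 26
B (MAX): max(44, 20, 26) = 44
AA (MAX): max(62, -27, 30) = 62
AB (MAX): max(73, 49) = 73
K (MIN): min(62, 73) = 62
AC (MAX): max(-5, -72, -65) = -5
AD (MAX): max(62, -37, -98) = 62
L (MIN): min(-5, 62) = -5
C (MAX): max(62, -5) = 62
root (MIN): min(85, 44, 62) = 44

44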